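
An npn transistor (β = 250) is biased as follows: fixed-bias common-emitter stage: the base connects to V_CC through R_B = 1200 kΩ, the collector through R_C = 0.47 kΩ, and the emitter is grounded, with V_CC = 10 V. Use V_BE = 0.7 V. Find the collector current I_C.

I_C ≈ 1.9 mA

Base loop: V_CC = I_B·R_B + V_BE, so I_B = (10 − 0.7)/1200 kΩ = 0.00775 mA.
In the active region I_C = β·I_B = 250 × 0.00775 = 1.94 mA.
Collector loop: V_CE = V_CC − I_C·R_C = 10 − 1.94×0.47 = 9.09 V.
Since V_CE = 9.09 V > V_CE(sat) ≈ 0.2 V, the transistor is in the active region as assumed.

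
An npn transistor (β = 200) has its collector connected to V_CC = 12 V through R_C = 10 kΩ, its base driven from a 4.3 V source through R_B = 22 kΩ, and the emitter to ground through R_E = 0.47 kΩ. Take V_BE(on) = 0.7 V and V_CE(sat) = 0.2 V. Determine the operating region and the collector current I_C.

Assume active: I_B = (4.3 − 0.7)/(22 + 201×0.47) = 0.0309 mA, I_C = β·I_B = 6.18 mA.
Then V_CE = 12 − 6.18×10 − 6.21×0.47 = -52.7 V < 0.2 V — the active assumption fails.
Re-solve with V_CE = 0.2 V. KCL at the emitter: V_E/R_E = (V_BB−0.7−V_E)/R_B + (V_CC−0.2−V_E)/R_C, giving V_E = 0.591 V.
I_C = (V_CC − 0.2 − V_E)/R_C = (11.8 − 0.591)/10 = 1.12 mA.
Check: I_B = (3.6 − 0.591)/22 = 0.137 mA, and β·I_B = 27.4 mA > I_C, confirming saturation.

saturation; I_C ≈ 1.1 mA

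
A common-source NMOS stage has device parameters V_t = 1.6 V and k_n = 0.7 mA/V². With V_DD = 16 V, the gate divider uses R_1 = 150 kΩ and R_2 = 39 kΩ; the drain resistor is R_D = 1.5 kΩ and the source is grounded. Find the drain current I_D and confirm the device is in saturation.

V_G = V_DD·R_2/(R_1+R_2) = 16×39/189 = 3.3 V. With the source grounded, V_GS = V_G = 3.3 V.
Assume saturation: I_D = (k_n/2)(V_GS − V_t)² = (0.7/2)×(3.3 − 1.6)² = 0.35×1.7² = 1.01 mA.
V_DS = V_DD − I_D·R_D = 16 − 1.01×1.5 = 14.5 V.
Saturation requires V_DS ≥ V_GS − V_t = 1.7 V; 14.5 ≥ 1.7 ✓.

I_D ≈ 1 mA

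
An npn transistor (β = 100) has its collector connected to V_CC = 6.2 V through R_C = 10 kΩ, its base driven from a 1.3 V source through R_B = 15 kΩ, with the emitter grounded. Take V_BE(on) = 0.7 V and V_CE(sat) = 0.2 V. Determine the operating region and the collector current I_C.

Assume active: I_B = (1.3 − 0.7)/15 = 0.04 mA, giving I_C = β·I_B = 4 mA.
But then V_CE = 6.2 − 4×10 = -33.8 V < V_CE(sat) = 0.2 V — impossible in the active region.
So the transistor is saturated. With V_CE = 0.2 V, I_C = (V_CC − 0.2)/R_C = 6/10 = 0.6 mA.
Check: β·I_B = 4 mA > I_C = 0.6 mA, confirming saturation.

saturation; I_C ≈ 0.6 mA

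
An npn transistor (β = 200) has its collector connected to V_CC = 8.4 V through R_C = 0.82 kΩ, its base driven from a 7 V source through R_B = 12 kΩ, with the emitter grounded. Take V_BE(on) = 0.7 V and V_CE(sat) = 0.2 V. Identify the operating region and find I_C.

Assume active: I_B = (7 − 0.7)/12 = 0.525 mA, giving I_C = β·I_B = 105 mA.
But then V_CE = 8.4 − 105×0.82 = -77.7 V < V_CE(sat) = 0.2 V — impossible in the active region.
So the transistor is saturated. With V_CE = 0.2 V, I_C = (V_CC − 0.2)/R_C = 8.2/0.82 = 10 mA.
Check: β·I_B = 105 mA > I_C = 10 mA, confirming saturation.

saturation; I_C ≈ 10 mA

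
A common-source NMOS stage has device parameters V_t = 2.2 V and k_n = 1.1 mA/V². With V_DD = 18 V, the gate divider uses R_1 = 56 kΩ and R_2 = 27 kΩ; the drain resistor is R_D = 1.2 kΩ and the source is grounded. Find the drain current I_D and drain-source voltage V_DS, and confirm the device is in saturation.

V_G = V_DD·R_2/(R_1+R_2) = 18×27/83 = 5.86 V. With the source grounded, V_GS = V_G = 5.86 V.
Assume saturation: I_D = (k_n/2)(V_GS − V_t)² = (1.1/2)×(5.86 − 2.2)² = 0.55×3.66² = 7.35 mA.
V_DS = V_DD − I_D·R_D = 18 − 7.35×1.2 = 9.18 V.
Saturation requires V_DS ≥ V_GS − V_t = 3.66 V; 9.18 ≥ 3.66 ✓.

I_D ≈ 7.3 mA, V_DS ≈ 9.2 V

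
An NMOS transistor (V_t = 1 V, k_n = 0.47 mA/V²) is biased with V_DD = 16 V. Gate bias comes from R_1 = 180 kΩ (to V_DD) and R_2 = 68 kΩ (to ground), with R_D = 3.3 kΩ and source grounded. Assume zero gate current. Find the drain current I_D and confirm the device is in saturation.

V_G = V_DD·R_2/(R_1+R_2) = 16×68/248 = 4.39 V. With the source grounded, V_GS = V_G = 4.39 V.
Assume saturation: I_D = (k_n/2)(V_GS − V_t)² = (0.47/2)×(4.39 − 1)² = 0.235×3.39² = 2.7 mA.
V_DS = V_DD − I_D·R_D = 16 − 2.7×3.3 = 7.1 V.
Saturation requires V_DS ≥ V_GS − V_t = 3.39 V; 7.1 ≥ 3.39 ✓.

I_D ≈ 2.7 mA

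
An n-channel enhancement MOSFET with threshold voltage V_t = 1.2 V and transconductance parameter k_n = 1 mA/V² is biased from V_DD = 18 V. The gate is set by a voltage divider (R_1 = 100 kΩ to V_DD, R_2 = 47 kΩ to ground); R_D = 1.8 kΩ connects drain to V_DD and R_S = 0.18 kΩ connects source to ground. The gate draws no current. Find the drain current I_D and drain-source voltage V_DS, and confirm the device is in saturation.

V_G = V_DD·R_2/(R_1+R_2) = 18×47/147 = 5.76 V.
Assume saturation: I_D = (k_n/2)(V_GS − V_t)² with V_GS = V_G − I_D·R_S = 5.76 − 0.18·I_D.
Substituting gives 0.0162·I_D² − 1.82·I_D + 10.4 = 0, with roots I_D = 6.02 or 106 mA.
The root I_D = 106 mA gives V_GS = -13.4 V ≤ V_t, so take I_D = 6.02 mA.
Then V_GS = 4.67 V and V_DS = V_DD − I_D(R_D+R_S) = 18 − 6.02×1.98 = 6.07 V.
Saturation requires V_DS ≥ V_GS − V_t = 3.47 V; 6.07 ≥ 3.47 ✓.

I_D ≈ 6 mA, V_DS ≈ 6.1 V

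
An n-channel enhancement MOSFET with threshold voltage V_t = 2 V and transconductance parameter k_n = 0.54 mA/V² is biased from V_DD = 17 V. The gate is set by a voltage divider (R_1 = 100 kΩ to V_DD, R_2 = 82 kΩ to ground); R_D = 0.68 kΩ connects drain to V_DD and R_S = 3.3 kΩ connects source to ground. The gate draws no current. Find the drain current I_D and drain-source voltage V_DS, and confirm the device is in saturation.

I_D ≈ 1.1 mA, V_DS ≈ 13 V

V_G = V_DD·R_2/(R_1+R_2) = 17×82/182 = 7.66 V.
Assume saturation: I_D = (k_n/2)(V_GS − V_t)² with V_GS = V_G − I_D·R_S = 7.66 − 3.3·I_D.
Substituting gives 2.94·I_D² − 11.1·I_D + 8.65 = 0, with roots I_D = 1.1 or 2.67 mA.
The root I_D = 2.67 mA gives V_GS = -1.14 V ≤ V_t, so take I_D = 1.1 mA.
Then V_GS = 4.02 V and V_DS = V_DD − I_D(R_D+R_S) = 17 − 1.1×3.98 = 12.6 V.
Saturation requires V_DS ≥ V_GS − V_t = 2.02 V; 12.6 ≥ 2.02 ✓.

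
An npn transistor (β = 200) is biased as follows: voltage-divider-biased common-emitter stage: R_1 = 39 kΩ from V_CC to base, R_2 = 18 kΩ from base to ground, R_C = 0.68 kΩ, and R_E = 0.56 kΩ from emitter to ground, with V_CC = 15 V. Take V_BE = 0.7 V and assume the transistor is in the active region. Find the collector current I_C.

Thevenize the base divider: V_Th = V_CC·R_2/(R_1+R_2) = 15×18/57 = 4.74 V, R_Th = R_1‖R_2 = 12.3 kΩ.
Base-emitter loop: V_Th = I_B·R_Th + V_BE + (β+1)I_B·R_E, so I_B = (4.74 − 0.7) / (12.3 + 201×0.56) = 0.0323 mA.
I_C = β·I_B = 200×0.0323 = 6.47 mA, and I_E = (β+1)I_B = 6.5 mA.
V_CE = V_CC − I_C·R_C − I_E·R_E = 15 − 6.47×0.68 − 6.5×0.56 = 6.96 V.
V_CE = 6.96 V > 0.2 V confirms active-region operation.

I_C ≈ 6.5 mA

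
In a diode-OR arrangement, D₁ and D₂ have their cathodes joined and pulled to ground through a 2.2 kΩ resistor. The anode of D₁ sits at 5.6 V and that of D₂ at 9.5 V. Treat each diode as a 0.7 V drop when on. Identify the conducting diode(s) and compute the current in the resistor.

Only D₂ conducts; I_R ≈ 4 mA

Assume both conduct. Then node N would need to be at both 5.6−0.7 = 4.9 V and 9.5−0.7 = 8.8 V, which is impossible.
Assume only D₂ conducts: V_N = 9.5 − 0.7 = 8.8 V, so I_R = 8.8/2.2 = 4 mA.
Check D₁: its anode-to-cathode voltage is 5.6 − 8.8 = -3.2 V < 0.7 V, so it is off. The assumption is consistent.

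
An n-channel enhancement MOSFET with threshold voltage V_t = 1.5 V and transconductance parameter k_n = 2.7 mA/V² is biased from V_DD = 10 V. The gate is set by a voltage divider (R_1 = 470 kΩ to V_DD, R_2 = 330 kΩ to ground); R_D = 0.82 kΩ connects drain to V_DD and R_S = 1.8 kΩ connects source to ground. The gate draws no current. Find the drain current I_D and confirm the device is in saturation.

V_G = V_DD·R_2/(R_1+R_2) = 10×330/800 = 4.12 V.
Assume saturation: I_D = (k_n/2)(V_GS − V_t)² with V_GS = V_G − I_D·R_S = 4.12 − 1.8·I_D.
Substituting gives 4.37·I_D² − 13.8·I_D + 9.3 = 0, with roots I_D = 0.984 or 2.16 mA.
The root I_D = 2.16 mA gives V_GS = 0.235 V ≤ V_t, so take I_D = 0.984 mA.
Then V_GS = 2.35 V and V_DS = V_DD − I_D(R_D+R_S) = 10 − 0.984×2.62 = 7.42 V.
Saturation requires V_DS ≥ V_GS − V_t = 0.854 V; 7.42 ≥ 0.854 ✓.

I_D ≈ 0.98 mA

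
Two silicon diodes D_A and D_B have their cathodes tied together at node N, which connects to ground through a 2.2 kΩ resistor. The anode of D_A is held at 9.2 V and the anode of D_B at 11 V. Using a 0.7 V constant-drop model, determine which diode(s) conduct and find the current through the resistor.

Only D_B conducts; I_R ≈ 4.7 mA

Assume both conduct. Then node N would need to be at both 9.2−0.7 = 8.5 V and 11−0.7 = 10.3 V, which is impossible.
Assume only D_B conducts: V_N = 11 − 0.7 = 10.3 V, so I_R = 10.3/2.2 = 4.68 mA.
Check D_A: its anode-to-cathode voltage is 9.2 − 10.3 = -1.1 V < 0.7 V, so it is off. The assumption is consistent.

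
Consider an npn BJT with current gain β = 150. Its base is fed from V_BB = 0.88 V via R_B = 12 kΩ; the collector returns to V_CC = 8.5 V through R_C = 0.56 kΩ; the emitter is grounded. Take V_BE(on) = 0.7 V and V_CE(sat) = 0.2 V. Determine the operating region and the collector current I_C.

Assume active. Base-emitter loop: I_B = (V_BB − V_BE)/R_B = (0.88 − 0.7)/12 = 0.015 mA.
I_C = β·I_B = 150×0.015 = 2.25 mA.
V_CE = V_CC − I_C·R_C = 8.5 − 2.25×0.56 = 7.24 V > V_CE(sat), so the active-region assumption holds.

active; I_C ≈ 2.3 mA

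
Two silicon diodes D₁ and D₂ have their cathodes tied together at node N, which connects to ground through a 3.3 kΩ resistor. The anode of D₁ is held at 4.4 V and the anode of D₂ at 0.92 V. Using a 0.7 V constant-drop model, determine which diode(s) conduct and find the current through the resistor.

Only D₁ conducts; I_R ≈ 1.1 mA

Assume both conduct. Then node N would need to be at both 4.4−0.7 = 3.7 V and 0.92−0.7 = 0.22 V, which is impossible.
Assume only D₁ conducts: V_N = 4.4 − 0.7 = 3.7 V, so I_R = 3.7/3.3 = 1.12 mA.
Check D₂: its anode-to-cathode voltage is 0.92 − 3.7 = -2.78 V < 0.7 V, so it is off. The assumption is consistent.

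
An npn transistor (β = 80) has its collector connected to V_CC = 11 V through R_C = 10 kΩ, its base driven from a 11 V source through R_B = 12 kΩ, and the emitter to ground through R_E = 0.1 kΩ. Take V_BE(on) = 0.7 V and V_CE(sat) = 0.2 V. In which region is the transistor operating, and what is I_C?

Assume active: I_B = (11 − 0.7)/(12 + 81×0.1) = 0.512 mA, I_C = β·I_B = 41 mA.
Then V_CE = 11 − 41×10 − 41.5×0.1 = -403 V < 0.2 V — the active assumption fails.
Re-solve with V_CE = 0.2 V. KCL at the emitter: V_E/R_E = (V_BB−0.7−V_E)/R_B + (V_CC−0.2−V_E)/R_C, giving V_E = 0.19 V.
I_C = (V_CC − 0.2 − V_E)/R_C = (10.8 − 0.19)/10 = 1.06 mA.
Check: I_B = (10.3 − 0.19)/12 = 0.842 mA, and β·I_B = 67.4 mA > I_C, confirming saturation.

saturation; I_C ≈ 1.1 mA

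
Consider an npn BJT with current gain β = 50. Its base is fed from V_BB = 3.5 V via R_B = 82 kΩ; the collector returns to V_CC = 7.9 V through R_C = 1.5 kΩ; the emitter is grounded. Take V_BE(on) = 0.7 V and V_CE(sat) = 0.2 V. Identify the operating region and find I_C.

Assume active. Base-emitter loop: I_B = (V_BB − V_BE)/R_B = (3.5 − 0.7)/82 = 0.0341 mA.
I_C = β·I_B = 50×0.0341 = 1.71 mA.
V_CE = V_CC − I_C·R_C = 7.9 − 1.71×1.5 = 5.34 V > V_CE(sat), so the active-region assumption holds.

active; I_C ≈ 1.7 mA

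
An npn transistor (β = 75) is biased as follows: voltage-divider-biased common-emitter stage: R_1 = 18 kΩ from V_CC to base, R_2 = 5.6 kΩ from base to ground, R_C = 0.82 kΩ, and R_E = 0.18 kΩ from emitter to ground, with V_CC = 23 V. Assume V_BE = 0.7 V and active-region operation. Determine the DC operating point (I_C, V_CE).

Thevenize the base divider: V_Th = V_CC·R_2/(R_1+R_2) = 23×5.6/23.6 = 5.46 V, R_Th = R_1‖R_2 = 4.27 kΩ.
Base-emitter loop: V_Th = I_B·R_Th + V_BE + (β+1)I_B·R_E, so I_B = (5.46 − 0.7) / (4.27 + 76×0.18) = 0.265 mA.
I_C = β·I_B = 75×0.265 = 19.9 mA, and I_E = (β+1)I_B = 20.1 mA.
V_CE = V_CC − I_C·R_C − I_E·R_E = 23 − 19.9×0.82 − 20.1×0.18 = 3.07 V.
V_CE = 3.07 V > 0.2 V confirms active-region operation.

I_C ≈ 20 mA, V_CE ≈ 3.1 V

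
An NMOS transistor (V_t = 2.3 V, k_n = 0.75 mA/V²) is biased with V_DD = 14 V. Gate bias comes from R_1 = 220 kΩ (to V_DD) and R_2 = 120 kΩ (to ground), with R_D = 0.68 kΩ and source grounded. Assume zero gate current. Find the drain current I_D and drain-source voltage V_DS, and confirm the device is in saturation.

V_G = V_DD·R_2/(R_1+R_2) = 14×120/340 = 4.94 V. With the source grounded, V_GS = V_G = 4.94 V.
Assume saturation: I_D = (k_n/2)(V_GS − V_t)² = (0.75/2)×(4.94 − 2.3)² = 0.375×2.64² = 2.62 mA.
V_DS = V_DD − I_D·R_D = 14 − 2.62×0.68 = 12.2 V.
Saturation requires V_DS ≥ V_GS − V_t = 2.64 V; 12.2 ≥ 2.64 ✓.

I_D ≈ 2.6 mA, V_DS ≈ 12 V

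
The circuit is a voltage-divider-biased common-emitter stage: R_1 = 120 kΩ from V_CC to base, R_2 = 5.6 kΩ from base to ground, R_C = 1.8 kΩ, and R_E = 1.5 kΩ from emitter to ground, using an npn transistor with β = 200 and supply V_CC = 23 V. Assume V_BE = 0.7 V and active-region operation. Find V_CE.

V_CE ≈ 22 V

Thevenize the base divider: V_Th = V_CC·R_2/(R_1+R_2) = 23×5.6/126 = 1.03 V, R_Th = R_1‖R_2 = 5.35 kΩ.
Base-emitter loop: V_Th = I_B·R_Th + V_BE + (β+1)I_B·R_E, so I_B = (1.03 − 0.7) / (5.35 + 201×1.5) = 0.00106 mA.
I_C = β·I_B = 200×0.00106 = 0.212 mA, and I_E = (β+1)I_B = 0.213 mA.
V_CE = V_CC − I_C·R_C − I_E·R_E = 23 − 0.212×1.8 − 0.213×1.5 = 22.3 V.
V_CE = 22.3 V > 0.2 V confirms active-region operation.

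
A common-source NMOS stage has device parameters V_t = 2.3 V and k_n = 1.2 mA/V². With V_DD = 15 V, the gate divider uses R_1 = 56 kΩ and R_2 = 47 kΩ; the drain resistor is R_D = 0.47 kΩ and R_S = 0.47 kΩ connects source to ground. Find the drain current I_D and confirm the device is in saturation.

I_D ≈ 4.1 mA

V_G = V_DD·R_2/(R_1+R_2) = 15×47/103 = 6.84 V.
Assume saturation: I_D = (k_n/2)(V_GS − V_t)² with V_GS = V_G − I_D·R_S = 6.84 − 0.47·I_D.
Substituting gives 0.133·I_D² − 3.56·I_D + 12.4 = 0, with roots I_D = 4.1 or 22.8 mA.
The root I_D = 22.8 mA gives V_GS = -3.86 V ≤ V_t, so take I_D = 4.1 mA.
Then V_GS = 4.92 V and V_DS = V_DD − I_D(R_D+R_S) = 15 − 4.1×0.94 = 11.1 V.
Saturation requires V_DS ≥ V_GS − V_t = 2.62 V; 11.1 ≥ 2.62 ✓.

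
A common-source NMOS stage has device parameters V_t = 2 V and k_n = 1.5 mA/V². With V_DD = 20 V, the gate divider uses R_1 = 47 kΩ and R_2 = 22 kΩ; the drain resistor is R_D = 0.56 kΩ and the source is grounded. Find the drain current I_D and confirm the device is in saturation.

I_D ≈ 14 mA

V_G = V_DD·R_2/(R_1+R_2) = 20×22/69 = 6.38 V. With the source grounded, V_GS = V_G = 6.38 V.
Assume saturation: I_D = (k_n/2)(V_GS − V_t)² = (1.5/2)×(6.38 − 2)² = 0.75×4.38² = 14.4 mA.
V_DS = V_DD − I_D·R_D = 20 − 14.4×0.56 = 12 V.
Saturation requires V_DS ≥ V_GS − V_t = 4.38 V; 12 ≥ 4.38 ✓.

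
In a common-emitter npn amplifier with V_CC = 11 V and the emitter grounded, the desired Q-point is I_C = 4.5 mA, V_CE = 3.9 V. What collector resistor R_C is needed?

R_C ≈ 1.6 kΩ

Collector loop: V_CC = I_C·R_C + V_CE.
R_C = (V_CC − V_CE)/I_C = (11 − 3.9)/4.5 = 1.58 kΩ.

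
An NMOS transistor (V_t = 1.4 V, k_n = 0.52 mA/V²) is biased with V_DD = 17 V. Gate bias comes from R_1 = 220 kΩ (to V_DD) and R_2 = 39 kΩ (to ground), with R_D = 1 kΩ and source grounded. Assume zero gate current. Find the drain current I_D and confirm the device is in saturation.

V_G = V_DD·R_2/(R_1+R_2) = 17×39/259 = 2.56 V. With the source grounded, V_GS = V_G = 2.56 V.
Assume saturation: I_D = (k_n/2)(V_GS − V_t)² = (0.52/2)×(2.56 − 1.4)² = 0.26×1.16² = 0.35 mA.
V_DS = V_DD − I_D·R_D = 17 − 0.35×1 = 16.7 V.
Saturation requires V_DS ≥ V_GS − V_t = 1.16 V; 16.7 ≥ 1.16 ✓.

I_D ≈ 0.35 mA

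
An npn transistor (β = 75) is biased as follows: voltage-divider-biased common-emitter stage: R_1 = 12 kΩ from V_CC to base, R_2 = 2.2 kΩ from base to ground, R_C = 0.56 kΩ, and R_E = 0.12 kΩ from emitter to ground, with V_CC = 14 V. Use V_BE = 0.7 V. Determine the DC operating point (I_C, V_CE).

I_C ≈ 10 mA, V_CE ≈ 7.2 V

Thevenize the base divider: V_Th = V_CC·R_2/(R_1+R_2) = 14×2.2/14.2 = 2.17 V, R_Th = R_1‖R_2 = 1.86 kΩ.
Base-emitter loop: V_Th = I_B·R_Th + V_BE + (β+1)I_B·R_E, so I_B = (2.17 − 0.7) / (1.86 + 76×0.12) = 0.134 mA.
I_C = β·I_B = 75×0.134 = 10 mA, and I_E = (β+1)I_B = 10.2 mA.
V_CE = V_CC − I_C·R_C − I_E·R_E = 14 − 10×0.56 − 10.2×0.12 = 7.16 V.
V_CE = 7.16 V > 0.2 V confirms active-region operation.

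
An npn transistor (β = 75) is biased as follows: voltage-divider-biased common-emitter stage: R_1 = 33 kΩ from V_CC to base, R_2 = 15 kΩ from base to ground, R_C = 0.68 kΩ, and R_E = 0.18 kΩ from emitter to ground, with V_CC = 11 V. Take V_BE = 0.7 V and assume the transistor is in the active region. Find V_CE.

V_CE ≈ 3.6 V

Thevenize the base divider: V_Th = V_CC·R_2/(R_1+R_2) = 11×15/48 = 3.44 V, R_Th = R_1‖R_2 = 10.3 kΩ.
Base-emitter loop: V_Th = I_B·R_Th + V_BE + (β+1)I_B·R_E, so I_B = (3.44 − 0.7) / (10.3 + 76×0.18) = 0.114 mA.
I_C = β·I_B = 75×0.114 = 8.56 mA, and I_E = (β+1)I_B = 8.67 mA.
V_CE = V_CC − I_C·R_C − I_E·R_E = 11 − 8.56×0.68 − 8.67×0.18 = 3.62 V.
V_CE = 3.62 V > 0.2 V confirms active-region operation.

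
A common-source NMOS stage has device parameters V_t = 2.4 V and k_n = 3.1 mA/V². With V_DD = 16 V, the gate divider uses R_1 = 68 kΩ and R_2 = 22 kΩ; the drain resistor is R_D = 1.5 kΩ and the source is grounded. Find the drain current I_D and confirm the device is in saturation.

V_G = V_DD·R_2/(R_1+R_2) = 16×22/90 = 3.91 V. With the source grounded, V_GS = V_G = 3.91 V.
Assume saturation: I_D = (k_n/2)(V_GS − V_t)² = (3.1/2)×(3.91 − 2.4)² = 1.55×1.51² = 3.54 mA.
V_DS = V_DD − I_D·R_D = 16 − 3.54×1.5 = 10.7 V.
Saturation requires V_DS ≥ V_GS − V_t = 1.51 V; 10.7 ≥ 1.51 ✓.

I_D ≈ 3.5 mA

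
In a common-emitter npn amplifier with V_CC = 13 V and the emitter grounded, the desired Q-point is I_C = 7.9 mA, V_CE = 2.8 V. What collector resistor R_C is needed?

Collector loop: V_CC = I_C·R_C + V_CE.
R_C = (V_CC − V_CE)/I_C = (13 − 2.8)/7.9 = 1.29 kΩ.

R_C ≈ 1.3 kΩ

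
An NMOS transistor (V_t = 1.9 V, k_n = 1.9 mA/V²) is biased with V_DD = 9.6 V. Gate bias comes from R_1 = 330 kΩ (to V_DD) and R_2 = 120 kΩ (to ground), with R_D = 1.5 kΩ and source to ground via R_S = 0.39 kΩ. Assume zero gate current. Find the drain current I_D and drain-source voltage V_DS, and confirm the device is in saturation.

I_D ≈ 0.29 mA, V_DS ≈ 9.1 V

V_G = V_DD·R_2/(R_1+R_2) = 9.6×120/450 = 2.56 V.
Assume saturation: I_D = (k_n/2)(V_GS − V_t)² with V_GS = V_G − I_D·R_S = 2.56 − 0.39·I_D.
Substituting gives 0.144·I_D² − 1.49·I_D + 0.414 = 0, with roots I_D = 0.286 or 10 mA.
The root I_D = 10 mA gives V_GS = -1.35 V ≤ V_t, so take I_D = 0.286 mA.
Then V_GS = 2.45 V and V_DS = V_DD − I_D(R_D+R_S) = 9.6 − 0.286×1.89 = 9.06 V.
Saturation requires V_DS ≥ V_GS − V_t = 0.549 V; 9.06 ≥ 0.549 ✓.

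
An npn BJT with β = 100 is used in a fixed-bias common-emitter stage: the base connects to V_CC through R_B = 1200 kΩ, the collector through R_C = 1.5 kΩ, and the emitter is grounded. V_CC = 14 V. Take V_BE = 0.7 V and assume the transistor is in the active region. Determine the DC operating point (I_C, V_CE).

I_C ≈ 1.1 mA, V_CE ≈ 12 V

Base loop: V_CC = I_B·R_B + V_BE, so I_B = (14 − 0.7)/1200 kΩ = 0.0111 mA.
In the active region I_C = β·I_B = 100 × 0.0111 = 1.11 mA.
Collector loop: V_CE = V_CC − I_C·R_C = 14 − 1.11×1.5 = 12.3 V.
Since V_CE = 12.3 V > V_CE(sat) ≈ 0.2 V, the transistor is in the active region as assumed.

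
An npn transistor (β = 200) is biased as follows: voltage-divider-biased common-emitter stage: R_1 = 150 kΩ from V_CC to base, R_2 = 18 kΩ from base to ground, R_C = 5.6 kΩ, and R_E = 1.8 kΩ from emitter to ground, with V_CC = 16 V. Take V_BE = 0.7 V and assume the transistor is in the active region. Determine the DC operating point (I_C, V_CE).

Thevenize the base divider: V_Th = V_CC·R_2/(R_1+R_2) = 16×18/168 = 1.71 V, R_Th = R_1‖R_2 = 16.1 kΩ.
Base-emitter loop: V_Th = I_B·R_Th + V_BE + (β+1)I_B·R_E, so I_B = (1.71 − 0.7) / (16.1 + 201×1.8) = 0.00268 mA.
I_C = β·I_B = 200×0.00268 = 0.537 mA, and I_E = (β+1)I_B = 0.54 mA.
V_CE = V_CC − I_C·R_C − I_E·R_E = 16 − 0.537×5.6 − 0.54×1.8 = 12 V.
V_CE = 12 V > 0.2 V confirms active-region operation.

I_C ≈ 0.54 mA, V_CE ≈ 12 V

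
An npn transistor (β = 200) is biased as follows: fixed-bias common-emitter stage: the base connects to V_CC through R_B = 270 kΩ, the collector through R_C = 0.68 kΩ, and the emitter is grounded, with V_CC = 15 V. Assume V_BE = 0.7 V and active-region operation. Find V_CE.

V_CE ≈ 7.8 V

Base loop: V_CC = I_B·R_B + V_BE, so I_B = (15 − 0.7)/270 kΩ = 0.053 mA.
In the active region I_C = β·I_B = 200 × 0.053 = 10.6 mA.
Collector loop: V_CE = V_CC − I_C·R_C = 15 − 10.6×0.68 = 7.8 V.
Since V_CE = 7.8 V > V_CE(sat) ≈ 0.2 V, the transistor is in the active region as assumed.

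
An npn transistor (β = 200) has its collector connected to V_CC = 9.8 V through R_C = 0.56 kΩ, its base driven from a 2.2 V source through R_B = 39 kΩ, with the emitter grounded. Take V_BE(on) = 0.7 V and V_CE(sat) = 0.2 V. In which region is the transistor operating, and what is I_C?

Assume active. Base-emitter loop: I_B = (V_BB − V_BE)/R_B = (2.2 − 0.7)/39 = 0.0385 mA.
I_C = β·I_B = 200×0.0385 = 7.69 mA.
V_CE = V_CC − I_C·R_C = 9.8 − 7.69×0.56 = 5.49 V > V_CE(sat), so the active-region assumption holds.

active; I_C ≈ 7.7 mA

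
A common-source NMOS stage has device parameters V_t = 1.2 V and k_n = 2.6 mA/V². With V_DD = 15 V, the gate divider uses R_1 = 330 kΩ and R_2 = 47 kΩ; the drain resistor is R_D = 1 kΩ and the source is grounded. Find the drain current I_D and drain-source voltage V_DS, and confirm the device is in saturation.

V_G = V_DD·R_2/(R_1+R_2) = 15×47/377 = 1.87 V. With the source grounded, V_GS = V_G = 1.87 V.
Assume saturation: I_D = (k_n/2)(V_GS − V_t)² = (2.6/2)×(1.87 − 1.2)² = 1.3×0.67² = 0.584 mA.
V_DS = V_DD − I_D·R_D = 15 − 0.584×1 = 14.4 V.
Saturation requires V_DS ≥ V_GS − V_t = 0.67 V; 14.4 ≥ 0.67 ✓.

I_D ≈ 0.58 mA, V_DS ≈ 14 V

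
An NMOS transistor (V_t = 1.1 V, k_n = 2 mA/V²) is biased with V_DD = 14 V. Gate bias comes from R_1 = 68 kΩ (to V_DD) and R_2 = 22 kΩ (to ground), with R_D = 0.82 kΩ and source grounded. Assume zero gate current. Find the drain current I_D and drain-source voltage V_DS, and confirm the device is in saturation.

V_G = V_DD·R_2/(R_1+R_2) = 14×22/90 = 3.42 V. With the source grounded, V_GS = V_G = 3.42 V.
Assume saturation: I_D = (k_n/2)(V_GS − V_t)² = (2/2)×(3.42 − 1.1)² = 1×2.32² = 5.39 mA.
V_DS = V_DD − I_D·R_D = 14 − 5.39×0.82 = 9.58 V.
Saturation requires V_DS ≥ V_GS − V_t = 2.32 V; 9.58 ≥ 2.32 ✓.

I_D ≈ 5.4 mA, V_DS ≈ 9.6 V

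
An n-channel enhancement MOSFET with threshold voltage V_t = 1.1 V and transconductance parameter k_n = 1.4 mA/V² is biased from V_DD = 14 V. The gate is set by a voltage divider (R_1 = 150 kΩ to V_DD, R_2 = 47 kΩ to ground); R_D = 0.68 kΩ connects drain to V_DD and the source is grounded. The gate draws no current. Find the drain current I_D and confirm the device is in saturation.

I_D ≈ 3.5 mA

V_G = V_DD·R_2/(R_1+R_2) = 14×47/197 = 3.34 V. With the source grounded, V_GS = V_G = 3.34 V.
Assume saturation: I_D = (k_n/2)(V_GS − V_t)² = (1.4/2)×(3.34 − 1.1)² = 0.7×2.24² = 3.51 mA.
V_DS = V_DD − I_D·R_D = 14 − 3.51×0.68 = 11.6 V.
Saturation requires V_DS ≥ V_GS − V_t = 2.24 V; 11.6 ≥ 2.24 ✓.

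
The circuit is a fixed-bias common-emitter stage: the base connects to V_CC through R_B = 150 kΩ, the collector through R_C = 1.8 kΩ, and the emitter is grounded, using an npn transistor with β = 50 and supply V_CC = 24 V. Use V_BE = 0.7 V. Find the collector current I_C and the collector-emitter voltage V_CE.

I_C ≈ 7.8 mA, V_CE ≈ 10 V

Base loop: V_CC = I_B·R_B + V_BE, so I_B = (24 − 0.7)/150 kΩ = 0.155 mA.
In the active region I_C = β·I_B = 50 × 0.155 = 7.77 mA.
Collector loop: V_CE = V_CC − I_C·R_C = 24 − 7.77×1.8 = 10 V.
Since V_CE = 10 V > V_CE(sat) ≈ 0.2 V, the transistor is in the active region as assumed.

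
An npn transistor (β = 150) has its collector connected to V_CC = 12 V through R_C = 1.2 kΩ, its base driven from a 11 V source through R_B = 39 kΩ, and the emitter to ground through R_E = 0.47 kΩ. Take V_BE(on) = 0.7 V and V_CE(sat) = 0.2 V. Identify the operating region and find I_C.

saturation; I_C ≈ 7 mA

Assume active: I_B = (11 − 0.7)/(39 + 151×0.47) = 0.0937 mA, I_C = β·I_B = 14 mA.
Then V_CE = 12 − 14×1.2 − 14.1×0.47 = -11.5 V < 0.2 V — the active assumption fails.
Re-solve with V_CE = 0.2 V. KCL at the emitter: V_E/R_E = (V_BB−0.7−V_E)/R_B + (V_CC−0.2−V_E)/R_C, giving V_E = 3.38 V.
I_C = (V_CC − 0.2 − V_E)/R_C = (11.8 − 3.38)/1.2 = 7.02 mA.
Check: I_B = (10.3 − 3.38)/39 = 0.177 mA, and β·I_B = 26.6 mA > I_C, confirming saturation.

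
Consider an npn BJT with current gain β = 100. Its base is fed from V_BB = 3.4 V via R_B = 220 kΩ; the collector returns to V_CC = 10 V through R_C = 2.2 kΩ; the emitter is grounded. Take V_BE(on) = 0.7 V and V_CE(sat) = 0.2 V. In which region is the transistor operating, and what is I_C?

active; I_C ≈ 1.2 mA

Assume active. Base-emitter loop: I_B = (V_BB − V_BE)/R_B = (3.4 − 0.7)/220 = 0.0123 mA.
I_C = β·I_B = 100×0.0123 = 1.23 mA.
V_CE = V_CC − I_C·R_C = 10 − 1.23×2.2 = 7.3 V > V_CE(sat), so the active-region assumption holds.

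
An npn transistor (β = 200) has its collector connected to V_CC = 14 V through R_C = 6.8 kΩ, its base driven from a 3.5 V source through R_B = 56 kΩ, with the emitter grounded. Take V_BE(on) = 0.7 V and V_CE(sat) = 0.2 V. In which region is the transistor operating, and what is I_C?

saturation; I_C ≈ 2 mA

Assume active: I_B = (3.5 − 0.7)/56 = 0.05 mA, giving I_C = β·I_B = 10 mA.
But then V_CE = 14 − 10×6.8 = -54 V < V_CE(sat) = 0.2 V — impossible in the active region.
So the transistor is saturated. With V_CE = 0.2 V, I_C = (V_CC − 0.2)/R_C = 13.8/6.8 = 2.03 mA.
Check: β·I_B = 10 mA > I_C = 2.03 mA, confirming saturation.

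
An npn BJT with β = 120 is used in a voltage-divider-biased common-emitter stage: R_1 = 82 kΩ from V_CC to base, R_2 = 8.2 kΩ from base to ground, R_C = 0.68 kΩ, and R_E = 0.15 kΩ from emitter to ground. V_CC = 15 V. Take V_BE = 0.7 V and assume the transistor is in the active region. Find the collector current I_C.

I_C ≈ 3.1 mA

Thevenize the base divider: V_Th = V_CC·R_2/(R_1+R_2) = 15×8.2/90.2 = 1.36 V, R_Th = R_1‖R_2 = 7.45 kΩ.
Base-emitter loop: V_Th = I_B·R_Th + V_BE + (β+1)I_B·R_E, so I_B = (1.36 − 0.7) / (7.45 + 121×0.15) = 0.0259 mA.
I_C = β·I_B = 120×0.0259 = 3.11 mA, and I_E = (β+1)I_B = 3.14 mA.
V_CE = V_CC − I_C·R_C − I_E·R_E = 15 − 3.11×0.68 − 3.14×0.15 = 12.4 V.
V_CE = 12.4 V > 0.2 V confirms active-region operation.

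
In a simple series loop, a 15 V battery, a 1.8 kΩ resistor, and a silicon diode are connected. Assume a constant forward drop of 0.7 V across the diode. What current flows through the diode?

KVL around the loop: 15 = V_D + I·R = 0.7 + I × 1.8 kΩ.
So I = (15 − 0.7) / 1.8 kΩ = 14.3 / 1.8 = 7.94 mA.

I ≈ 7.9 mA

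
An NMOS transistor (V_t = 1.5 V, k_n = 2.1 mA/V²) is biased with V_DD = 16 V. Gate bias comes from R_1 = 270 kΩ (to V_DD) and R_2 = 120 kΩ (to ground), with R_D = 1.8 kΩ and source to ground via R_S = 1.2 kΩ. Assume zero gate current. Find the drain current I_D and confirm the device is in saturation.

I_D ≈ 1.8 mA

V_G = V_DD·R_2/(R_1+R_2) = 16×120/390 = 4.92 V.
Assume saturation: I_D = (k_n/2)(V_GS − V_t)² with V_GS = V_G − I_D·R_S = 4.92 − 1.2·I_D.
Substituting gives 1.51·I_D² − 9.63·I_D + 12.3 = 0, with roots I_D = 1.77 or 4.6 mA.
The root I_D = 4.6 mA gives V_GS = -0.592 V ≤ V_t, so take I_D = 1.77 mA.
Then V_GS = 2.8 V and V_DS = V_DD − I_D(R_D+R_S) = 16 − 1.77×3 = 10.7 V.
Saturation requires V_DS ≥ V_GS − V_t = 1.3 V; 10.7 ≥ 1.3 ✓.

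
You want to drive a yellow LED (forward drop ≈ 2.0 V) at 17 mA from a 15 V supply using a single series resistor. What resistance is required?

R ≈ 0.76 kΩ

The resistor drops V_S − V_D = 15 − 2.0 = 13 V at 17 mA.
R = 13 V / 17 mA = 0.765 kΩ.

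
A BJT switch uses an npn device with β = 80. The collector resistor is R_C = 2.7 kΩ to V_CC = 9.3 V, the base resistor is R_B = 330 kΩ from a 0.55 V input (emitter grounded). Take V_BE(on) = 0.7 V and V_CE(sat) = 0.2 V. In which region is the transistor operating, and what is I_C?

cutoff; I_C ≈ 0

V_BB = 0.55 V ≤ V_BE(on) = 0.7 V, so the base-emitter junction is not forward biased.
The transistor is in cutoff: I_B = I_C = 0.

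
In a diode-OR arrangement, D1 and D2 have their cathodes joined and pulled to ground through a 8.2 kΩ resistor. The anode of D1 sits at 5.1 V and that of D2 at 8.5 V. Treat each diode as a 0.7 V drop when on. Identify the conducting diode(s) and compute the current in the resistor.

Assume both conduct. Then node N would need to be at both 5.1−0.7 = 4.4 V and 8.5−0.7 = 7.8 V, which is impossible.
Assume only D2 conducts: V_N = 8.5 − 0.7 = 7.8 V, so I_R = 7.8/8.2 = 0.951 mA.
Check D1: its anode-to-cathode voltage is 5.1 − 7.8 = -2.7 V < 0.7 V, so it is off. The assumption is consistent.

Only D2 conducts; I_R ≈ 0.95 mA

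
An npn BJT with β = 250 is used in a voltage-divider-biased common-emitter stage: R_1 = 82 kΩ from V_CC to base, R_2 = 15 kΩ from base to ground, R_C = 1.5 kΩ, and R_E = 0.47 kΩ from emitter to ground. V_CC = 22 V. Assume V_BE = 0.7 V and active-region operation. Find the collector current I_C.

Thevenize the base divider: V_Th = V_CC·R_2/(R_1+R_2) = 22×15/97 = 3.4 V, R_Th = R_1‖R_2 = 12.7 kΩ.
Base-emitter loop: V_Th = I_B·R_Th + V_BE + (β+1)I_B·R_E, so I_B = (3.4 − 0.7) / (12.7 + 251×0.47) = 0.0207 mA.
I_C = β·I_B = 250×0.0207 = 5.17 mA, and I_E = (β+1)I_B = 5.19 mA.
V_CE = V_CC − I_C·R_C − I_E·R_E = 22 − 5.17×1.5 − 5.19×0.47 = 11.8 V.
V_CE = 11.8 V > 0.2 V confirms active-region operation.

I_C ≈ 5.2 mA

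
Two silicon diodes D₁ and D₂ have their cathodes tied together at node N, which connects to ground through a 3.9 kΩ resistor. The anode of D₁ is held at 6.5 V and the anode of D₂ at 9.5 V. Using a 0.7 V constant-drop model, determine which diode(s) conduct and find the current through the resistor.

Only D₂ conducts; I_R ≈ 2.3 mA

Assume both conduct. Then node N would need to be at both 6.5−0.7 = 5.8 V and 9.5−0.7 = 8.8 V, which is impossible.
Assume only D₂ conducts: V_N = 9.5 − 0.7 = 8.8 V, so I_R = 8.8/3.9 = 2.26 mA.
Check D₁: its anode-to-cathode voltage is 6.5 − 8.8 = -2.3 V < 0.7 V, so it is off. The assumption is consistent.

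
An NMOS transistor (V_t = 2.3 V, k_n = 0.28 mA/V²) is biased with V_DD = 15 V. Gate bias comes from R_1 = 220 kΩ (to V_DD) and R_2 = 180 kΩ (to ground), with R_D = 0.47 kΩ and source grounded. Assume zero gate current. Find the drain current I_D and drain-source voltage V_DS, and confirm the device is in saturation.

I_D ≈ 2.8 mA, V_DS ≈ 14 V

V_G = V_DD·R_2/(R_1+R_2) = 15×180/400 = 6.75 V. With the source grounded, V_GS = V_G = 6.75 V.
Assume saturation: I_D = (k_n/2)(V_GS − V_t)² = (0.28/2)×(6.75 − 2.3)² = 0.14×4.45² = 2.77 mA.
V_DS = V_DD − I_D·R_D = 15 − 2.77×0.47 = 13.7 V.
Saturation requires V_DS ≥ V_GS − V_t = 4.45 V; 13.7 ≥ 4.45 ✓.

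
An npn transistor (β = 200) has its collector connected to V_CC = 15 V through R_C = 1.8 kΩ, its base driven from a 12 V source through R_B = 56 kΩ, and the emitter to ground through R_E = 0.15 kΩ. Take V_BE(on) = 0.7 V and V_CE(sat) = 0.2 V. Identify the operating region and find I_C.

Assume active: I_B = (12 − 0.7)/(56 + 201×0.15) = 0.131 mA, I_C = β·I_B = 26.2 mA.
Then V_CE = 15 − 26.2×1.8 − 26.4×0.15 = -36.2 V < 0.2 V — the active assumption fails.
Re-solve with V_CE = 0.2 V. KCL at the emitter: V_E/R_E = (V_BB−0.7−V_E)/R_B + (V_CC−0.2−V_E)/R_C, giving V_E = 1.16 V.
I_C = (V_CC − 0.2 − V_E)/R_C = (14.8 − 1.16)/1.8 = 7.58 mA.
Check: I_B = (11.3 − 1.16)/56 = 0.181 mA, and β·I_B = 36.2 mA > I_C, confirming saturation.

saturation; I_C ≈ 7.6 mA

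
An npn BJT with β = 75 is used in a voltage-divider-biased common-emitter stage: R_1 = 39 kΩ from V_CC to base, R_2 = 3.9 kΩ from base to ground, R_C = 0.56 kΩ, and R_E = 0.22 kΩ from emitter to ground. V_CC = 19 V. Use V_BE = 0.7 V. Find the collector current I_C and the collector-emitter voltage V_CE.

Thevenize the base divider: V_Th = V_CC·R_2/(R_1+R_2) = 19×3.9/42.9 = 1.73 V, R_Th = R_1‖R_2 = 3.55 kΩ.
Base-emitter loop: V_Th = I_B·R_Th + V_BE + (β+1)I_B·R_E, so I_B = (1.73 − 0.7) / (3.55 + 76×0.22) = 0.0507 mA.
I_C = β·I_B = 75×0.0507 = 3.8 mA, and I_E = (β+1)I_B = 3.85 mA.
V_CE = V_CC − I_C·R_C − I_E·R_E = 19 − 3.8×0.56 − 3.85×0.22 = 16 V.
V_CE = 16 V > 0.2 V confirms active-region operation.

I_C ≈ 3.8 mA, V_CE ≈ 16 V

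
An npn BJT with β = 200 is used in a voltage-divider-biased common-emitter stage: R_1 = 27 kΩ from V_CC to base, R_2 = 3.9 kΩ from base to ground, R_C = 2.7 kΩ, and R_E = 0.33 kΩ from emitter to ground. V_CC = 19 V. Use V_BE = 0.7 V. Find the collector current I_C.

I_C ≈ 4.9 mA

Thevenize the base divider: V_Th = V_CC·R_2/(R_1+R_2) = 19×3.9/30.9 = 2.4 V, R_Th = R_1‖R_2 = 3.41 kΩ.
Base-emitter loop: V_Th = I_B·R_Th + V_BE + (β+1)I_B·R_E, so I_B = (2.4 − 0.7) / (3.41 + 201×0.33) = 0.0243 mA.
I_C = β·I_B = 200×0.0243 = 4.87 mA, and I_E = (β+1)I_B = 4.89 mA.
V_CE = V_CC − I_C·R_C − I_E·R_E = 19 − 4.87×2.7 − 4.89×0.33 = 4.24 V.
V_CE = 4.24 V > 0.2 V confirms active-region operation.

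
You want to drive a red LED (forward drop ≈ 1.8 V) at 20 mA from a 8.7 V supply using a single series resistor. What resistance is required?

The resistor drops V_S − V_D = 8.7 − 1.8 = 6.9 V at 20 mA.
R = 6.9 V / 20 mA = 0.345 kΩ.

R ≈ 0.34 kΩ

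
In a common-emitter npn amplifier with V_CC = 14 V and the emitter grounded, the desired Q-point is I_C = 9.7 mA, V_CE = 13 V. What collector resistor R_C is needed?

R_C ≈ 0.1 kΩ

Collector loop: V_CC = I_C·R_C + V_CE.
R_C = (V_CC − V_CE)/I_C = (14 − 13)/9.7 = 0.103 kΩ.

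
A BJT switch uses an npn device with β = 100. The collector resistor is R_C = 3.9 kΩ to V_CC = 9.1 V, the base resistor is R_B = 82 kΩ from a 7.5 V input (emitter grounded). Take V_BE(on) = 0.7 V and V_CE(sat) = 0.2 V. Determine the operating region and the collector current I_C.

Assume active: I_B = (7.5 − 0.7)/82 = 0.0829 mA, giving I_C = β·I_B = 8.29 mA.
But then V_CE = 9.1 − 8.29×3.9 = -23.2 V < V_CE(sat) = 0.2 V — impossible in the active region.
So the transistor is saturated. With V_CE = 0.2 V, I_C = (V_CC − 0.2)/R_C = 8.9/3.9 = 2.28 mA.
Check: β·I_B = 8.29 mA > I_C = 2.28 mA, confirming saturation.

saturation; I_C ≈ 2.3 mA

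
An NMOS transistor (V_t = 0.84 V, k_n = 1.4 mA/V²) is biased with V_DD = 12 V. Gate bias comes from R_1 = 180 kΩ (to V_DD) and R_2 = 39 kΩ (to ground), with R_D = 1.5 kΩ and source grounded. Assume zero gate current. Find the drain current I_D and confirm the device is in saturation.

V_G = V_DD·R_2/(R_1+R_2) = 12×39/219 = 2.14 V. With the source grounded, V_GS = V_G = 2.14 V.
Assume saturation: I_D = (k_n/2)(V_GS − V_t)² = (1.4/2)×(2.14 − 0.84)² = 0.7×1.3² = 1.18 mA.
V_DS = V_DD − I_D·R_D = 12 − 1.18×1.5 = 10.2 V.
Saturation requires V_DS ≥ V_GS − V_t = 1.3 V; 10.2 ≥ 1.3 ✓.

I_D ≈ 1.2 mA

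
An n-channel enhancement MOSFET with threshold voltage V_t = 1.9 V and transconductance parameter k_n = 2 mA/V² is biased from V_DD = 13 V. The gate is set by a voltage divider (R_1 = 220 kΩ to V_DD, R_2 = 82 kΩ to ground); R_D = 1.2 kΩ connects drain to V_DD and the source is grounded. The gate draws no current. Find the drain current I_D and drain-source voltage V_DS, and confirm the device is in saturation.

V_G = V_DD·R_2/(R_1+R_2) = 13×82/302 = 3.53 V. With the source grounded, V_GS = V_G = 3.53 V.
Assume saturation: I_D = (k_n/2)(V_GS − V_t)² = (2/2)×(3.53 − 1.9)² = 1×1.63² = 2.66 mA.
V_DS = V_DD − I_D·R_D = 13 − 2.66×1.2 = 9.81 V.
Saturation requires V_DS ≥ V_GS − V_t = 1.63 V; 9.81 ≥ 1.63 ✓.

I_D ≈ 2.7 mA, V_DS ≈ 9.8 V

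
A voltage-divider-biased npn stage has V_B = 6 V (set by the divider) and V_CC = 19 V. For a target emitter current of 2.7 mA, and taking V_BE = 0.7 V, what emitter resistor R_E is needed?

V_E = V_B − V_BE = 6 − 0.7 = 5.3 V.
R_E = V_E / I_E = 5.3 / 2.7 = 1.96 kΩ.

R_E ≈ 2 kΩ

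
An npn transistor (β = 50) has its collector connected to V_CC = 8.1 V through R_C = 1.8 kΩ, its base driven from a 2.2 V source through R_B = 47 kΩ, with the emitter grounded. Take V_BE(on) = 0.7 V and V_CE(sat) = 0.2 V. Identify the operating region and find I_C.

Assume active. Base-emitter loop: I_B = (V_BB − V_BE)/R_B = (2.2 − 0.7)/47 = 0.0319 mA.
I_C = β·I_B = 50×0.0319 = 1.6 mA.
V_CE = V_CC − I_C·R_C = 8.1 − 1.6×1.8 = 5.23 V > V_CE(sat), so the active-region assumption holds.

active; I_C ≈ 1.6 mA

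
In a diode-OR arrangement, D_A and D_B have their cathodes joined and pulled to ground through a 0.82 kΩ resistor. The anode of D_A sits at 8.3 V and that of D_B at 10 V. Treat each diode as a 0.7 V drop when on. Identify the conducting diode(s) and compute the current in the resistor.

Only D_B conducts; I_R ≈ 11 mA

Assume both conduct. Then node N would need to be at both 8.3−0.7 = 7.6 V and 10−0.7 = 9.3 V, which is impossible.
Assume only D_B conducts: V_N = 10 − 0.7 = 9.3 V, so I_R = 9.3/0.82 = 11.3 mA.
Check D_A: its anode-to-cathode voltage is 8.3 − 9.3 = -1 V < 0.7 V, so it is off. The assumption is consistent.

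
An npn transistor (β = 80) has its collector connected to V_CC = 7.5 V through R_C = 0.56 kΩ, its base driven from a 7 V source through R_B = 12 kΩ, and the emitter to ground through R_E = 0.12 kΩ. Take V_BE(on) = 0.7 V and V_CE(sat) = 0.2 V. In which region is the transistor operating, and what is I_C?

Assume active: I_B = (7 − 0.7)/(12 + 81×0.12) = 0.29 mA, I_C = β·I_B = 23.2 mA.
Then V_CE = 7.5 − 23.2×0.56 − 23.5×0.12 = -8.31 V < 0.2 V — the active assumption fails.
Re-solve with V_CE = 0.2 V. KCL at the emitter: V_E/R_E = (V_BB−0.7−V_E)/R_B + (V_CC−0.2−V_E)/R_C, giving V_E = 1.33 V.
I_C = (V_CC − 0.2 − V_E)/R_C = (7.3 − 1.33)/0.56 = 10.7 mA.
Check: I_B = (6.3 − 1.33)/12 = 0.414 mA, and β·I_B = 33.1 mA > I_C, confirming saturation.

saturation; I_C ≈ 11 mA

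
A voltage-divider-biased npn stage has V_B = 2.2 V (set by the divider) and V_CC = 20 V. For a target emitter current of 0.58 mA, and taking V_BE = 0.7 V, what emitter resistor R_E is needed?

V_E = V_B − V_BE = 2.2 − 0.7 = 1.5 V.
R_E = V_E / I_E = 1.5 / 0.58 = 2.59 kΩ.

R_E ≈ 2.6 kΩ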